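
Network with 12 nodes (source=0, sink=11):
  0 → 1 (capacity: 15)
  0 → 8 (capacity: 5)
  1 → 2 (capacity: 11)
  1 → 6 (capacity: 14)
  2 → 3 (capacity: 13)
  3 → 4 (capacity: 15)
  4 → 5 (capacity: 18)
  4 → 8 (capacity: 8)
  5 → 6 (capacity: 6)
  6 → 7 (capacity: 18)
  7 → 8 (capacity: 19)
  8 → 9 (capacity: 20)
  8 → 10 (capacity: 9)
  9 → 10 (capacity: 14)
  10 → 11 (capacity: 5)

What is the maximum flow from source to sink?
Maximum flow = 5

Max flow: 5

Flow assignment:
  0 → 1: 5/15
  1 → 6: 5/14
  6 → 7: 5/18
  7 → 8: 5/19
  8 → 10: 5/9
  10 → 11: 5/5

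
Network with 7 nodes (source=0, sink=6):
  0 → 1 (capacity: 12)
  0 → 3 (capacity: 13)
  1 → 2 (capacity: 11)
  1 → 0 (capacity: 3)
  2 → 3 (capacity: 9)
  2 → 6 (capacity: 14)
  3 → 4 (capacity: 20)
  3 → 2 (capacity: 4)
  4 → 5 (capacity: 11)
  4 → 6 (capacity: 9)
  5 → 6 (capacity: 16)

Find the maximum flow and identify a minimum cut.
Max flow = 24, Min cut edges: (0,3), (1,2)

Maximum flow: 24
Minimum cut: (0,3), (1,2)
Partition: S = [0, 1], T = [2, 3, 4, 5, 6]

Max-flow min-cut theorem verified: both equal 24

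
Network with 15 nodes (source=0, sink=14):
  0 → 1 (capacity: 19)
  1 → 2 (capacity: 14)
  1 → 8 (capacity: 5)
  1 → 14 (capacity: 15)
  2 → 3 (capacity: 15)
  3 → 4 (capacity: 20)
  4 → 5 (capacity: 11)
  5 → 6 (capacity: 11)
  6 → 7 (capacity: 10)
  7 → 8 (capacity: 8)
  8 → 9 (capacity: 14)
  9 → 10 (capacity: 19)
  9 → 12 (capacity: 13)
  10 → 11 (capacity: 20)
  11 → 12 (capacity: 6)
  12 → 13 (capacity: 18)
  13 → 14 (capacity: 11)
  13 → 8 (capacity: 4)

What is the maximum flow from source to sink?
Maximum flow = 19

Max flow: 19

Flow assignment:
  0 → 1: 19/19
  1 → 8: 4/5
  1 → 14: 15/15
  8 → 9: 4/14
  9 → 12: 4/13
  12 → 13: 4/18
  13 → 14: 4/11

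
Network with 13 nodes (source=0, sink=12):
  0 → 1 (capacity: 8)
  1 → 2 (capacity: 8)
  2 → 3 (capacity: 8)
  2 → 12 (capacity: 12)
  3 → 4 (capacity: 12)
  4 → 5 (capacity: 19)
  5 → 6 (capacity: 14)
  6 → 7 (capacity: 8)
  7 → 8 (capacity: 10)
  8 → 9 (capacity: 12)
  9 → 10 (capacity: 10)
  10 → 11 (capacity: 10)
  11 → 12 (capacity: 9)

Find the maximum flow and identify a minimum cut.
Max flow = 8, Min cut edges: (1,2)

Maximum flow: 8
Minimum cut: (1,2)
Partition: S = [0, 1], T = [2, 3, 4, 5, 6, 7, 8, 9, 10, 11, 12]

Max-flow min-cut theorem verified: both equal 8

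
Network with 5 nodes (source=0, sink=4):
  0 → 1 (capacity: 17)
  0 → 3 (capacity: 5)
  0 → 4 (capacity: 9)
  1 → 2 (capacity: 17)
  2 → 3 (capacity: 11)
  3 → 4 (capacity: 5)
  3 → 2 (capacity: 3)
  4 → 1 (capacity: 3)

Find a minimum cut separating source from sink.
Min cut value = 14, edges: (0,4), (3,4)

Min cut value: 14
Partition: S = [0, 1, 2, 3], T = [4]
Cut edges: (0,4), (3,4)

By max-flow min-cut theorem, max flow = min cut = 14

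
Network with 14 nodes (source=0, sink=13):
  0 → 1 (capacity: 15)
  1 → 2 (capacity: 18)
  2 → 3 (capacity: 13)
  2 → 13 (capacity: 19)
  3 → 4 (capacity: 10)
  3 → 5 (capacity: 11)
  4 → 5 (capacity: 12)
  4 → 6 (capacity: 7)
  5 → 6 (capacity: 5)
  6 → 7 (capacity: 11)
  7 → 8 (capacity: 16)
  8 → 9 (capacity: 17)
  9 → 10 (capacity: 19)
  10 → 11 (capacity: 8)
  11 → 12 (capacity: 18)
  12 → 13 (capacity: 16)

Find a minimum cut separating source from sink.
Min cut value = 15, edges: (0,1)

Min cut value: 15
Partition: S = [0], T = [1, 2, 3, 4, 5, 6, 7, 8, 9, 10, 11, 12, 13]
Cut edges: (0,1)

By max-flow min-cut theorem, max flow = min cut = 15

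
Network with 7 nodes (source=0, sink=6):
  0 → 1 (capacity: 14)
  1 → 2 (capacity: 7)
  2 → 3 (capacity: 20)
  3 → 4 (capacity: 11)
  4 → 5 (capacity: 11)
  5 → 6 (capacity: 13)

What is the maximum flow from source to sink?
Maximum flow = 7

Max flow: 7

Flow assignment:
  0 → 1: 7/14
  1 → 2: 7/7
  2 → 3: 7/20
  3 → 4: 7/11
  4 → 5: 7/11
  5 → 6: 7/13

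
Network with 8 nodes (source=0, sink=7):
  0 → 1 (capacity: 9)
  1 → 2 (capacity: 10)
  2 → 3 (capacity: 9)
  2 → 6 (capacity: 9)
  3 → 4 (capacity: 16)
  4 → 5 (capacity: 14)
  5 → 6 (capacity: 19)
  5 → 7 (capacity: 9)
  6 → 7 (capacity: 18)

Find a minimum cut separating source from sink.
Min cut value = 9, edges: (0,1)

Min cut value: 9
Partition: S = [0], T = [1, 2, 3, 4, 5, 6, 7]
Cut edges: (0,1)

By max-flow min-cut theorem, max flow = min cut = 9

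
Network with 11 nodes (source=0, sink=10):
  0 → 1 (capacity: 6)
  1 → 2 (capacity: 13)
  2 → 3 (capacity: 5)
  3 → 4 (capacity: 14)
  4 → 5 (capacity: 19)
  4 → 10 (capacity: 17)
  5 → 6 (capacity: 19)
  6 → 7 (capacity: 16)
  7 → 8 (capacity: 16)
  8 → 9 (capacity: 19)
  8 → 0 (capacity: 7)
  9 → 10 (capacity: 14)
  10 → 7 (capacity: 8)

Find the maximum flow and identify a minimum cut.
Max flow = 5, Min cut edges: (2,3)

Maximum flow: 5
Minimum cut: (2,3)
Partition: S = [0, 1, 2], T = [3, 4, 5, 6, 7, 8, 9, 10]

Max-flow min-cut theorem verified: both equal 5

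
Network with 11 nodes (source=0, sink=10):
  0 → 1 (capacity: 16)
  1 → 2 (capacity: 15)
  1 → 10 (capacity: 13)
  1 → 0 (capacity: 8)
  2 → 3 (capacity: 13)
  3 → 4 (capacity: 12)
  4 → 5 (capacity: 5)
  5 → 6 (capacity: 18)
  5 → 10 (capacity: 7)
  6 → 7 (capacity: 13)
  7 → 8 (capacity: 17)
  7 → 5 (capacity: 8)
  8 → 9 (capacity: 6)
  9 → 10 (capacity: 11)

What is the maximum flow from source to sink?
Maximum flow = 16

Max flow: 16

Flow assignment:
  0 → 1: 16/16
  1 → 2: 3/15
  1 → 10: 13/13
  2 → 3: 3/13
  3 → 4: 3/12
  4 → 5: 3/5
  5 → 10: 3/7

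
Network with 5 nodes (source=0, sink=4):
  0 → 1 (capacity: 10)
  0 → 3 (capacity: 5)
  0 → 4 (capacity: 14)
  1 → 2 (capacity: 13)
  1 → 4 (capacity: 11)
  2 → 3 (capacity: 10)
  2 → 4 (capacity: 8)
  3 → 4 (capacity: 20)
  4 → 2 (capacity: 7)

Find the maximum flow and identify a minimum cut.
Max flow = 29, Min cut edges: (0,1), (0,3), (0,4)

Maximum flow: 29
Minimum cut: (0,1), (0,3), (0,4)
Partition: S = [0], T = [1, 2, 3, 4]

Max-flow min-cut theorem verified: both equal 29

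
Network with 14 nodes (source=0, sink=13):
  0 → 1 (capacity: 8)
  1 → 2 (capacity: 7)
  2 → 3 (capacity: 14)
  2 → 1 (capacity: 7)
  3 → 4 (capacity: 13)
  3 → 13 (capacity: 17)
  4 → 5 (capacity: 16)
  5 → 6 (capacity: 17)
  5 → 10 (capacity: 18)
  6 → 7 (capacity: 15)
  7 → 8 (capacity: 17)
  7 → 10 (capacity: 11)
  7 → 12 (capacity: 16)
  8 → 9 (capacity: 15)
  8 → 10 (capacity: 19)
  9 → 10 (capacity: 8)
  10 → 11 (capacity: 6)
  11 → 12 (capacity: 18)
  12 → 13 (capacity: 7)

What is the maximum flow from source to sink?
Maximum flow = 7

Max flow: 7

Flow assignment:
  0 → 1: 7/8
  1 → 2: 7/7
  2 → 3: 7/14
  3 → 13: 7/17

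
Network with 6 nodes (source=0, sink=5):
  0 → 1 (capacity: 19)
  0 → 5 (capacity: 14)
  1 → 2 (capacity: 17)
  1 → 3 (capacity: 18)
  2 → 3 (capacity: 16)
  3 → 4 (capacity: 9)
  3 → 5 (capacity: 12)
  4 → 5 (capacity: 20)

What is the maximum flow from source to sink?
Maximum flow = 33

Max flow: 33

Flow assignment:
  0 → 1: 19/19
  0 → 5: 14/14
  1 → 2: 1/17
  1 → 3: 18/18
  2 → 3: 1/16
  3 → 4: 7/9
  3 → 5: 12/12
  4 → 5: 7/20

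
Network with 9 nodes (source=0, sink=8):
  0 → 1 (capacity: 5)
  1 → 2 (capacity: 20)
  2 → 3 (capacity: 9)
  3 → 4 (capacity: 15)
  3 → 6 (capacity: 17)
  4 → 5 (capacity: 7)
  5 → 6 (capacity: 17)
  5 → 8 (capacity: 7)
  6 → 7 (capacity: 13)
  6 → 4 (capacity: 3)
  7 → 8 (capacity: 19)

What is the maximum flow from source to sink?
Maximum flow = 5

Max flow: 5

Flow assignment:
  0 → 1: 5/5
  1 → 2: 5/20
  2 → 3: 5/9
  3 → 4: 5/15
  4 → 5: 5/7
  5 → 8: 5/7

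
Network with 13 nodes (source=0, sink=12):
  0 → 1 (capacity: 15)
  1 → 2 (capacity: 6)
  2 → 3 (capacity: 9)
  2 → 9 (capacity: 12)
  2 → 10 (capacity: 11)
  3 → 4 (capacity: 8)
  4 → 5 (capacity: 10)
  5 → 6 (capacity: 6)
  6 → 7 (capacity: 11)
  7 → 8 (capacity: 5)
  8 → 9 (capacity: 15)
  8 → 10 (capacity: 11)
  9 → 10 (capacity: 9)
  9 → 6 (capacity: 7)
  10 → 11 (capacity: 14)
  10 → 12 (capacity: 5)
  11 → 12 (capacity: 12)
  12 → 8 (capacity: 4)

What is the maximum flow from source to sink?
Maximum flow = 6

Max flow: 6

Flow assignment:
  0 → 1: 6/15
  1 → 2: 6/6
  2 → 10: 6/11
  10 → 11: 1/14
  10 → 12: 5/5
  11 → 12: 1/12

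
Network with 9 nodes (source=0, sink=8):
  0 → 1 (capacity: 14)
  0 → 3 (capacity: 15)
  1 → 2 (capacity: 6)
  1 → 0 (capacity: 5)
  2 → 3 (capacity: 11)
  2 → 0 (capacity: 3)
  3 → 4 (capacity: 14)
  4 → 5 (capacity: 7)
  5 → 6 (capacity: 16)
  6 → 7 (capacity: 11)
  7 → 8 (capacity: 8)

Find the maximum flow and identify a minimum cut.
Max flow = 7, Min cut edges: (4,5)

Maximum flow: 7
Minimum cut: (4,5)
Partition: S = [0, 1, 2, 3, 4], T = [5, 6, 7, 8]

Max-flow min-cut theorem verified: both equal 7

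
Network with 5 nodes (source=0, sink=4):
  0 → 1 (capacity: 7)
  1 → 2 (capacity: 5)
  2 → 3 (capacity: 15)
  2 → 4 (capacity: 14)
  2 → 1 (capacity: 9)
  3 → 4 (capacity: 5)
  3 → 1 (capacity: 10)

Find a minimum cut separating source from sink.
Min cut value = 5, edges: (1,2)

Min cut value: 5
Partition: S = [0, 1], T = [2, 3, 4]
Cut edges: (1,2)

By max-flow min-cut theorem, max flow = min cut = 5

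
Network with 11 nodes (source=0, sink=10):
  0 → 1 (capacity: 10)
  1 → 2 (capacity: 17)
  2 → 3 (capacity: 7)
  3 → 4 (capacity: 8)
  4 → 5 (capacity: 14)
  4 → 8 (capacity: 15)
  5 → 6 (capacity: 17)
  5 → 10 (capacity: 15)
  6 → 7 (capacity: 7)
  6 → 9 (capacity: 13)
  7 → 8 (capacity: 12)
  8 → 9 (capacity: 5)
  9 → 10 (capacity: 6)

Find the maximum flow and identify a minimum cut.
Max flow = 7, Min cut edges: (2,3)

Maximum flow: 7
Minimum cut: (2,3)
Partition: S = [0, 1, 2], T = [3, 4, 5, 6, 7, 8, 9, 10]

Max-flow min-cut theorem verified: both equal 7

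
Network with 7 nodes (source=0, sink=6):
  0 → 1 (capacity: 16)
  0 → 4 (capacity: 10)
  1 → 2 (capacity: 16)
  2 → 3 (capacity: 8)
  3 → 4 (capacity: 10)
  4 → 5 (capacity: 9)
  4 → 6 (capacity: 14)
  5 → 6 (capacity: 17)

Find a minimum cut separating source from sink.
Min cut value = 18, edges: (0,4), (2,3)

Min cut value: 18
Partition: S = [0, 1, 2], T = [3, 4, 5, 6]
Cut edges: (0,4), (2,3)

By max-flow min-cut theorem, max flow = min cut = 18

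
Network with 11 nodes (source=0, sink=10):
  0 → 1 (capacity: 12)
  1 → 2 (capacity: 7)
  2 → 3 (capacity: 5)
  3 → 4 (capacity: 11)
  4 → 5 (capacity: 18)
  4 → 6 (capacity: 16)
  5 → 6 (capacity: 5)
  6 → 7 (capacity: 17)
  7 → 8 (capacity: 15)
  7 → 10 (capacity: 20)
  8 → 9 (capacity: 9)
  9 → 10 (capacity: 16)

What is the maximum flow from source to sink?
Maximum flow = 5

Max flow: 5

Flow assignment:
  0 → 1: 5/12
  1 → 2: 5/7
  2 → 3: 5/5
  3 → 4: 5/11
  4 → 6: 5/16
  6 → 7: 5/17
  7 → 10: 5/20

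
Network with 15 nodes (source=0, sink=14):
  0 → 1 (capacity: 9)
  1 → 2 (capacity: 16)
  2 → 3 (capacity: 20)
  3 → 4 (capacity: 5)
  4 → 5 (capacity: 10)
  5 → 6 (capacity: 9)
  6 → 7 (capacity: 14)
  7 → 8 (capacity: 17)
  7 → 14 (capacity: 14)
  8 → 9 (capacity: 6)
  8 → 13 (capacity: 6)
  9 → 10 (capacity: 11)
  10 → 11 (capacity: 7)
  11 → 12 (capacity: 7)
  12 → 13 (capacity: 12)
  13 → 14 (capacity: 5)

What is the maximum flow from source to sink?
Maximum flow = 5

Max flow: 5

Flow assignment:
  0 → 1: 5/9
  1 → 2: 5/16
  2 → 3: 5/20
  3 → 4: 5/5
  4 → 5: 5/10
  5 → 6: 5/9
  6 → 7: 5/14
  7 → 14: 5/14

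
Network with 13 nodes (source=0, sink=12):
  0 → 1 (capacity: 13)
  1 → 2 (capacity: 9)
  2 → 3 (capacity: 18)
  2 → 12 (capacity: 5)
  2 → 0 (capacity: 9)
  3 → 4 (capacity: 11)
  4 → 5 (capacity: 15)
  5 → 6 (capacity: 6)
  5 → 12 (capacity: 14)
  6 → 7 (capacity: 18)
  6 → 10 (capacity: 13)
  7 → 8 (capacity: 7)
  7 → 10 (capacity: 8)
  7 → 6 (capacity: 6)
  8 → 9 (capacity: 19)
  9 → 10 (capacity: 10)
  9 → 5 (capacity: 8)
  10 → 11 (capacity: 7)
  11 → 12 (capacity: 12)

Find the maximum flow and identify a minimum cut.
Max flow = 9, Min cut edges: (1,2)

Maximum flow: 9
Minimum cut: (1,2)
Partition: S = [0, 1], T = [2, 3, 4, 5, 6, 7, 8, 9, 10, 11, 12]

Max-flow min-cut theorem verified: both equal 9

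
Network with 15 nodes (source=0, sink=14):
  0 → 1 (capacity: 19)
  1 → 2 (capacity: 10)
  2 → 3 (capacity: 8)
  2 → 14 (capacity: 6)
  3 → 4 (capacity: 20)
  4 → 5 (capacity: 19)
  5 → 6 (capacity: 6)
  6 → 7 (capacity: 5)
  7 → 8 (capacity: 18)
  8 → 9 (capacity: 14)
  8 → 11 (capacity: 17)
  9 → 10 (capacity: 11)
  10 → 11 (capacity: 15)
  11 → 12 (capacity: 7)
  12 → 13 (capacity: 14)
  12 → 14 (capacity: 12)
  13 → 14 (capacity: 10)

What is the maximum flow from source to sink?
Maximum flow = 10

Max flow: 10

Flow assignment:
  0 → 1: 10/19
  1 → 2: 10/10
  2 → 3: 4/8
  2 → 14: 6/6
  3 → 4: 4/20
  4 → 5: 4/19
  5 → 6: 4/6
  6 → 7: 4/5
  7 → 8: 4/18
  8 → 11: 4/17
  11 → 12: 4/7
  12 → 14: 4/12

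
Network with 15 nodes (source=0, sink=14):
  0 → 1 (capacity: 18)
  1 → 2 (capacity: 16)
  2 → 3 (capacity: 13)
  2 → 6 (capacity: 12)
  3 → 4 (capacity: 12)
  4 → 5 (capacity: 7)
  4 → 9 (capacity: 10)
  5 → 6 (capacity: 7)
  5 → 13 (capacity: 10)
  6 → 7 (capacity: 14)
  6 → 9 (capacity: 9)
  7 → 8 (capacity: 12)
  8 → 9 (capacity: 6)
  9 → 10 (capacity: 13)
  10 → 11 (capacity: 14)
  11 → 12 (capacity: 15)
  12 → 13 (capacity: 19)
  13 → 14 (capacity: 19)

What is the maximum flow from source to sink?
Maximum flow = 16

Max flow: 16

Flow assignment:
  0 → 1: 16/18
  1 → 2: 16/16
  2 → 3: 12/13
  2 → 6: 4/12
  3 → 4: 12/12
  4 → 5: 7/7
  4 → 9: 5/10
  5 → 13: 7/10
  6 → 9: 4/9
  9 → 10: 9/13
  10 → 11: 9/14
  11 → 12: 9/15
  12 → 13: 9/19
  13 → 14: 16/19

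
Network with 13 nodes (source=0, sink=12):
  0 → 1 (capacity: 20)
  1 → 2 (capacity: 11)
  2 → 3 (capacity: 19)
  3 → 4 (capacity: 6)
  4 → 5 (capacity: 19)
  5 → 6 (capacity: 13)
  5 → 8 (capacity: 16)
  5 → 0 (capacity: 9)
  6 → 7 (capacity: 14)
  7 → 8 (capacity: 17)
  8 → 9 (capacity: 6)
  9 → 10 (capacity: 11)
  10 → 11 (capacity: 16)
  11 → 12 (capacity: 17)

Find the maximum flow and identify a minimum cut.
Max flow = 6, Min cut edges: (8,9)

Maximum flow: 6
Minimum cut: (8,9)
Partition: S = [0, 1, 2, 3, 4, 5, 6, 7, 8], T = [9, 10, 11, 12]

Max-flow min-cut theorem verified: both equal 6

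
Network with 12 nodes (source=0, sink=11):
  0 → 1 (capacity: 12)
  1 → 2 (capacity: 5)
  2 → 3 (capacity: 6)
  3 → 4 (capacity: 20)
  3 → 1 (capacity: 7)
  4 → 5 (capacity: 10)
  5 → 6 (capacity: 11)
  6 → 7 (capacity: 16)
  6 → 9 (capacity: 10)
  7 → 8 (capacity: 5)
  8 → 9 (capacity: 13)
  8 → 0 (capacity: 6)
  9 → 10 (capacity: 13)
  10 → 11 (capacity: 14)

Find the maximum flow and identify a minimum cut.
Max flow = 5, Min cut edges: (1,2)

Maximum flow: 5
Minimum cut: (1,2)
Partition: S = [0, 1], T = [2, 3, 4, 5, 6, 7, 8, 9, 10, 11]

Max-flow min-cut theorem verified: both equal 5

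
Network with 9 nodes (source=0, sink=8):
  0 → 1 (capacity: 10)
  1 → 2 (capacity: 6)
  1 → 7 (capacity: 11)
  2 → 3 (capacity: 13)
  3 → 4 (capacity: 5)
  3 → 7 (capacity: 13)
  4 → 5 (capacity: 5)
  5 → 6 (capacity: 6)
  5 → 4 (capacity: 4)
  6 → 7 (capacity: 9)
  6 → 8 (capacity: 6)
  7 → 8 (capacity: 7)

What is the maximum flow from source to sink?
Maximum flow = 10

Max flow: 10

Flow assignment:
  0 → 1: 10/10
  1 → 2: 3/6
  1 → 7: 7/11
  2 → 3: 3/13
  3 → 4: 3/5
  4 → 5: 3/5
  5 → 6: 3/6
  6 → 8: 3/6
  7 → 8: 7/7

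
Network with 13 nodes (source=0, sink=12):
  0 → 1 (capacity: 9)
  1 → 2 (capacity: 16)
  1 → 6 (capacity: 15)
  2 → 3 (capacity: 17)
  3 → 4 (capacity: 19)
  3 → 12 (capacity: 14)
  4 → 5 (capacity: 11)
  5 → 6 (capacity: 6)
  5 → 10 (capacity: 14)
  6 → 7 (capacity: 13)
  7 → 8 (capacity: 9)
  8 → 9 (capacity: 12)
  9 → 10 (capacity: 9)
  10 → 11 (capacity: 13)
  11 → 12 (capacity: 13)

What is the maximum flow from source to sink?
Maximum flow = 9

Max flow: 9

Flow assignment:
  0 → 1: 9/9
  1 → 2: 9/16
  2 → 3: 9/17
  3 → 12: 9/14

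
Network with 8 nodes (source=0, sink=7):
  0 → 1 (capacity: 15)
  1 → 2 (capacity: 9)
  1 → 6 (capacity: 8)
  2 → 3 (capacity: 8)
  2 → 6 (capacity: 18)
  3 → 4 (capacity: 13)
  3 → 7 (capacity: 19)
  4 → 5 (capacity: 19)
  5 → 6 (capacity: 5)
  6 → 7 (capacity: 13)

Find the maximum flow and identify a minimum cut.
Max flow = 15, Min cut edges: (0,1)

Maximum flow: 15
Minimum cut: (0,1)
Partition: S = [0], T = [1, 2, 3, 4, 5, 6, 7]

Max-flow min-cut theorem verified: both equal 15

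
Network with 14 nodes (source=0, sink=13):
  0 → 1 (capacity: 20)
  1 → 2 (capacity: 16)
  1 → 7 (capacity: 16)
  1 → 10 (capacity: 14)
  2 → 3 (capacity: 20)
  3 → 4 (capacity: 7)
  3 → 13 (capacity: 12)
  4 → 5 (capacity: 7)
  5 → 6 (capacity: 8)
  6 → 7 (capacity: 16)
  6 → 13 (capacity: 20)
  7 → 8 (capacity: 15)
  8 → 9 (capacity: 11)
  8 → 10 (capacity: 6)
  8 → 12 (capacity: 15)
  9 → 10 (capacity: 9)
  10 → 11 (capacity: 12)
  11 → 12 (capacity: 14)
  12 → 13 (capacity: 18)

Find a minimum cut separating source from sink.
Min cut value = 20, edges: (0,1)

Min cut value: 20
Partition: S = [0], T = [1, 2, 3, 4, 5, 6, 7, 8, 9, 10, 11, 12, 13]
Cut edges: (0,1)

By max-flow min-cut theorem, max flow = min cut = 20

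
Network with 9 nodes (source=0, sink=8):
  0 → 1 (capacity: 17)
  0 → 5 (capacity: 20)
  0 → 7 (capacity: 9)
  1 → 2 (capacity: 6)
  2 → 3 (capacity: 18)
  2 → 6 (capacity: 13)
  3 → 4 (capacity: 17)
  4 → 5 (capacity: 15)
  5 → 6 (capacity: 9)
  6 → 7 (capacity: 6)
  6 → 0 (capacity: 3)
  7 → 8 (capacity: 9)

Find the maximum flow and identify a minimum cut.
Max flow = 9, Min cut edges: (7,8)

Maximum flow: 9
Minimum cut: (7,8)
Partition: S = [0, 1, 2, 3, 4, 5, 6, 7], T = [8]

Max-flow min-cut theorem verified: both equal 9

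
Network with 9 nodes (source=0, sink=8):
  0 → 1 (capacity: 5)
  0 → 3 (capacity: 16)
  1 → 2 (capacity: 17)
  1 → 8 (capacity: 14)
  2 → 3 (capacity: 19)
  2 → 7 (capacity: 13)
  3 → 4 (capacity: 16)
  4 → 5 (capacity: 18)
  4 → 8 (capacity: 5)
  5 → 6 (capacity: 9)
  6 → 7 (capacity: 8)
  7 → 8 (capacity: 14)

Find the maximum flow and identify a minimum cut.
Max flow = 18, Min cut edges: (0,1), (4,8), (6,7)

Maximum flow: 18
Minimum cut: (0,1), (4,8), (6,7)
Partition: S = [0, 3, 4, 5, 6], T = [1, 2, 7, 8]

Max-flow min-cut theorem verified: both equal 18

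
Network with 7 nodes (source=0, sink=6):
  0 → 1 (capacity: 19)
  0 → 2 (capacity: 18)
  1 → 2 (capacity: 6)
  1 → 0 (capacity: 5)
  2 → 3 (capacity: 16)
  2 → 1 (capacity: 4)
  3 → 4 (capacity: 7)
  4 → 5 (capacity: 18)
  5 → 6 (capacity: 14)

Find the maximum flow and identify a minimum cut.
Max flow = 7, Min cut edges: (3,4)

Maximum flow: 7
Minimum cut: (3,4)
Partition: S = [0, 1, 2, 3], T = [4, 5, 6]

Max-flow min-cut theorem verified: both equal 7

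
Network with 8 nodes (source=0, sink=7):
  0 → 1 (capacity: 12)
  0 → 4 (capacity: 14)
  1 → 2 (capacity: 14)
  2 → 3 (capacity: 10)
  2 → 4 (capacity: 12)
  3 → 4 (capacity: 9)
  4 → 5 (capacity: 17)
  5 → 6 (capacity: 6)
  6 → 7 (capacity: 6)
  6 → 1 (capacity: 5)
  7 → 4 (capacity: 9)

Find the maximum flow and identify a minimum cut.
Max flow = 6, Min cut edges: (6,7)

Maximum flow: 6
Minimum cut: (6,7)
Partition: S = [0, 1, 2, 3, 4, 5, 6], T = [7]

Max-flow min-cut theorem verified: both equal 6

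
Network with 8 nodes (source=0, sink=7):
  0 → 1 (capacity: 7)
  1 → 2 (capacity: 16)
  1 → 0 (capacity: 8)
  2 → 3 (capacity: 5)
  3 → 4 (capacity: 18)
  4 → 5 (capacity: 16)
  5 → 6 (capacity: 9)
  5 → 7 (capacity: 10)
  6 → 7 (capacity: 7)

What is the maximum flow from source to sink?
Maximum flow = 5

Max flow: 5

Flow assignment:
  0 → 1: 5/7
  1 → 2: 5/16
  2 → 3: 5/5
  3 → 4: 5/18
  4 → 5: 5/16
  5 → 7: 5/10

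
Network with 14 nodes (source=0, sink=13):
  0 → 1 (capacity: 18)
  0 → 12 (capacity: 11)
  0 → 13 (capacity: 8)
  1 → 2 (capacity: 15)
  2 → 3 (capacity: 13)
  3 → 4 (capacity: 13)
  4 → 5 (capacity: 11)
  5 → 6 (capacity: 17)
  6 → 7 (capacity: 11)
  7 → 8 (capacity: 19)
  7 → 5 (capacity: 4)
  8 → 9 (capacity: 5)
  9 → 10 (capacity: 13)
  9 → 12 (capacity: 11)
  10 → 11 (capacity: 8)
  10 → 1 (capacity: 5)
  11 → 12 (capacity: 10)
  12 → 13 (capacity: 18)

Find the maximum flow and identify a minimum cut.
Max flow = 24, Min cut edges: (0,12), (0,13), (8,9)

Maximum flow: 24
Minimum cut: (0,12), (0,13), (8,9)
Partition: S = [0, 1, 2, 3, 4, 5, 6, 7, 8], T = [9, 10, 11, 12, 13]

Max-flow min-cut theorem verified: both equal 24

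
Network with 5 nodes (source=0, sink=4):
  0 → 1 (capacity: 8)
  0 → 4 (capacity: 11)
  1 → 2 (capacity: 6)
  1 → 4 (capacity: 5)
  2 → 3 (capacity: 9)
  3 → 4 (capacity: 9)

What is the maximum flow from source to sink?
Maximum flow = 19

Max flow: 19

Flow assignment:
  0 → 1: 8/8
  0 → 4: 11/11
  1 → 2: 3/6
  1 → 4: 5/5
  2 → 3: 3/9
  3 → 4: 3/9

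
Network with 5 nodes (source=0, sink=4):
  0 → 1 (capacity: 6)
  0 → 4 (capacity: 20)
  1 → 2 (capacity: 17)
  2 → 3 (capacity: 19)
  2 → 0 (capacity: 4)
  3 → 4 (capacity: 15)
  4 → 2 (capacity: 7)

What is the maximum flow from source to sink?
Maximum flow = 26

Max flow: 26

Flow assignment:
  0 → 1: 6/6
  0 → 4: 20/20
  1 → 2: 6/17
  2 → 3: 6/19
  3 → 4: 6/15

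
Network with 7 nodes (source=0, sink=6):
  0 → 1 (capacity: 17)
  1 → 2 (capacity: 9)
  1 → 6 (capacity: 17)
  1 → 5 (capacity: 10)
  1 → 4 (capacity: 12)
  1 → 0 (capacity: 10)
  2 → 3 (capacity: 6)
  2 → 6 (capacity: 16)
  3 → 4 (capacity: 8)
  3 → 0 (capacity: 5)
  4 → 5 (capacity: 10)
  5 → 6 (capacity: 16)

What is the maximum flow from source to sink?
Maximum flow = 17

Max flow: 17

Flow assignment:
  0 → 1: 17/17
  1 → 6: 17/17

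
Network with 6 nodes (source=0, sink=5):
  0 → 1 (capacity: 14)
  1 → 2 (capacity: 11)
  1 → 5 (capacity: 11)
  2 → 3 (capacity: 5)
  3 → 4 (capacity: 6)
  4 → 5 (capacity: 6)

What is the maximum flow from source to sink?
Maximum flow = 14

Max flow: 14

Flow assignment:
  0 → 1: 14/14
  1 → 2: 3/11
  1 → 5: 11/11
  2 → 3: 3/5
  3 → 4: 3/6
  4 → 5: 3/6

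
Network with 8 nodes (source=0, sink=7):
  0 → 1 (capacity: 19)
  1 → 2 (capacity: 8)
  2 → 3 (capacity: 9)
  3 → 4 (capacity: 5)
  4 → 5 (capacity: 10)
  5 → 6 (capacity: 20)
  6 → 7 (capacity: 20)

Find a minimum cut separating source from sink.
Min cut value = 5, edges: (3,4)

Min cut value: 5
Partition: S = [0, 1, 2, 3], T = [4, 5, 6, 7]
Cut edges: (3,4)

By max-flow min-cut theorem, max flow = min cut = 5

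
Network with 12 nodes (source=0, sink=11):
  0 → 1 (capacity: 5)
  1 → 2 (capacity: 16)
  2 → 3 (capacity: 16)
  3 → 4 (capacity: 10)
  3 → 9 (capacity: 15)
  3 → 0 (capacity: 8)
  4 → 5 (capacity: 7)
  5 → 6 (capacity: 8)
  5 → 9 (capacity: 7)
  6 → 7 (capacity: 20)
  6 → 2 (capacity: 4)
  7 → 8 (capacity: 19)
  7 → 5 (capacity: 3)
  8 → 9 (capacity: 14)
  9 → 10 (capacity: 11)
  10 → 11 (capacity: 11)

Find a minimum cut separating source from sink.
Min cut value = 5, edges: (0,1)

Min cut value: 5
Partition: S = [0], T = [1, 2, 3, 4, 5, 6, 7, 8, 9, 10, 11]
Cut edges: (0,1)

By max-flow min-cut theorem, max flow = min cut = 5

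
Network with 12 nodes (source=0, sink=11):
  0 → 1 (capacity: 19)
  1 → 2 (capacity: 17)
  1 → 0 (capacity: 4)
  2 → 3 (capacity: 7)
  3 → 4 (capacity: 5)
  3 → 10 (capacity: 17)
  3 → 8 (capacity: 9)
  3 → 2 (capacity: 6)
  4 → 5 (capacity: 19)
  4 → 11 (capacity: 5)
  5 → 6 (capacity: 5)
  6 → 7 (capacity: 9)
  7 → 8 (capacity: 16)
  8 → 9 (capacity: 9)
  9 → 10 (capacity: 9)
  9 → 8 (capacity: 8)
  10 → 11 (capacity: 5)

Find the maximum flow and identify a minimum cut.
Max flow = 7, Min cut edges: (2,3)

Maximum flow: 7
Minimum cut: (2,3)
Partition: S = [0, 1, 2], T = [3, 4, 5, 6, 7, 8, 9, 10, 11]

Max-flow min-cut theorem verified: both equal 7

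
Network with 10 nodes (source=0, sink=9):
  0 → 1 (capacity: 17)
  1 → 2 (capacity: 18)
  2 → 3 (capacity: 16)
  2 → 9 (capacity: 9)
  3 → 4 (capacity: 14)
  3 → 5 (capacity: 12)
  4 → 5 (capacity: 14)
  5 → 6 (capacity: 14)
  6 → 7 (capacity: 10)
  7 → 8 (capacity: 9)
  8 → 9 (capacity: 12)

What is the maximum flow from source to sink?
Maximum flow = 17

Max flow: 17

Flow assignment:
  0 → 1: 17/17
  1 → 2: 17/18
  2 → 3: 8/16
  2 → 9: 9/9
  3 → 5: 8/12
  5 → 6: 8/14
  6 → 7: 8/10
  7 → 8: 8/9
  8 → 9: 8/12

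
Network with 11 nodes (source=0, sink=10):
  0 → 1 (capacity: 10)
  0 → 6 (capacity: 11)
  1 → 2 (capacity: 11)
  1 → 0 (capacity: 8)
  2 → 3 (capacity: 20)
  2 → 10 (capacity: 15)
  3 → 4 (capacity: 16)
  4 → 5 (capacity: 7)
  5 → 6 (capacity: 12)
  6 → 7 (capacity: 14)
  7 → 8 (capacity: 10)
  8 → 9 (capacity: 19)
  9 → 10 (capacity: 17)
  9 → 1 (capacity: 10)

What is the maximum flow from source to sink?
Maximum flow = 20

Max flow: 20

Flow assignment:
  0 → 1: 10/10
  0 → 6: 10/11
  1 → 2: 10/11
  2 → 10: 10/15
  6 → 7: 10/14
  7 → 8: 10/10
  8 → 9: 10/19
  9 → 10: 10/17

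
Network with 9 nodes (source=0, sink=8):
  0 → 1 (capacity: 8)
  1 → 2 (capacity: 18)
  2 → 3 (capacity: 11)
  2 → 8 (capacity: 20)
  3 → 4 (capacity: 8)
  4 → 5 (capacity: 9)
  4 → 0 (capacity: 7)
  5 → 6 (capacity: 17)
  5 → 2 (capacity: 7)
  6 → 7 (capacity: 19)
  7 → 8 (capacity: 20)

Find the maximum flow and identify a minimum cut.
Max flow = 8, Min cut edges: (0,1)

Maximum flow: 8
Minimum cut: (0,1)
Partition: S = [0], T = [1, 2, 3, 4, 5, 6, 7, 8]

Max-flow min-cut theorem verified: both equal 8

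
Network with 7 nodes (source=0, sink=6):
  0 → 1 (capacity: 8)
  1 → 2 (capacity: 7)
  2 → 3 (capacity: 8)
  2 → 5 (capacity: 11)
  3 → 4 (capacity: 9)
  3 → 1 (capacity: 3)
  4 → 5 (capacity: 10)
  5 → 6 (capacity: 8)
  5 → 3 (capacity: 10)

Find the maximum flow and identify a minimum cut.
Max flow = 7, Min cut edges: (1,2)

Maximum flow: 7
Minimum cut: (1,2)
Partition: S = [0, 1], T = [2, 3, 4, 5, 6]

Max-flow min-cut theorem verified: both equal 7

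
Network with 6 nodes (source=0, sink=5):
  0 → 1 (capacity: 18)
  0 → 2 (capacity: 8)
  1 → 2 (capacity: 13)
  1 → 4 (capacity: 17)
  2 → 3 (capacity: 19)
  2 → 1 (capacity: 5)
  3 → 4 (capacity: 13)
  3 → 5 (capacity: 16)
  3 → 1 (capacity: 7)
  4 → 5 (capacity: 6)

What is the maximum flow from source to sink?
Maximum flow = 22

Max flow: 22

Flow assignment:
  0 → 1: 17/18
  0 → 2: 5/8
  1 → 2: 11/13
  1 → 4: 6/17
  2 → 3: 16/19
  3 → 5: 16/16
  4 → 5: 6/6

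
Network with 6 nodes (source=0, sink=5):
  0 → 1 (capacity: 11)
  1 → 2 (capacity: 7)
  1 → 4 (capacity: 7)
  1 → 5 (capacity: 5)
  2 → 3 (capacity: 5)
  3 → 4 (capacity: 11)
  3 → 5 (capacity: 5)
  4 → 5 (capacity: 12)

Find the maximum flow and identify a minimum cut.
Max flow = 11, Min cut edges: (0,1)

Maximum flow: 11
Minimum cut: (0,1)
Partition: S = [0], T = [1, 2, 3, 4, 5]

Max-flow min-cut theorem verified: both equal 11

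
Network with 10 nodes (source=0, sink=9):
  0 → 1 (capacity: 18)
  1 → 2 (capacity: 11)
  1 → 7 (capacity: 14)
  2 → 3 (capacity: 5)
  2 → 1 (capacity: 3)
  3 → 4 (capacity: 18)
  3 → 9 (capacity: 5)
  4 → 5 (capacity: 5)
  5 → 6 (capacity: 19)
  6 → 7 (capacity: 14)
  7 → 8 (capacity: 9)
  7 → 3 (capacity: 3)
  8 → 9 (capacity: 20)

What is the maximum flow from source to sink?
Maximum flow = 14

Max flow: 14

Flow assignment:
  0 → 1: 14/18
  1 → 2: 2/11
  1 → 7: 12/14
  2 → 3: 2/5
  3 → 9: 5/5
  7 → 8: 9/9
  7 → 3: 3/3
  8 → 9: 9/20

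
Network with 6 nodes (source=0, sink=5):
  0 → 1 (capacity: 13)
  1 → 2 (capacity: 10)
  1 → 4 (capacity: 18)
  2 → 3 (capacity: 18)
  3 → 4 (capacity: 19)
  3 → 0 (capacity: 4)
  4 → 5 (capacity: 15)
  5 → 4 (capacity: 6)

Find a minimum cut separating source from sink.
Min cut value = 13, edges: (0,1)

Min cut value: 13
Partition: S = [0], T = [1, 2, 3, 4, 5]
Cut edges: (0,1)

By max-flow min-cut theorem, max flow = min cut = 13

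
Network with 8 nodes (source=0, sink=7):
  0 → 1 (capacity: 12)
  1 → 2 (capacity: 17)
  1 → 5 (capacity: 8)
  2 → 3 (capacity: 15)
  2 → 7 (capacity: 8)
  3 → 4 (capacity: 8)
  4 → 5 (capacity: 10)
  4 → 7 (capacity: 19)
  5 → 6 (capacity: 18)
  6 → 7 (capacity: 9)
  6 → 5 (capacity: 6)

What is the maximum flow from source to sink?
Maximum flow = 12

Max flow: 12

Flow assignment:
  0 → 1: 12/12
  1 → 2: 8/17
  1 → 5: 4/8
  2 → 7: 8/8
  5 → 6: 4/18
  6 → 7: 4/9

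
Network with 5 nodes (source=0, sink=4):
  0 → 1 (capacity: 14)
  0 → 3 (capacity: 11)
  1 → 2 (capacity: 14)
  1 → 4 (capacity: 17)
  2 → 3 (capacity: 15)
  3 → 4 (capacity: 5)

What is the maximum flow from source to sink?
Maximum flow = 19

Max flow: 19

Flow assignment:
  0 → 1: 14/14
  0 → 3: 5/11
  1 → 4: 14/17
  3 → 4: 5/5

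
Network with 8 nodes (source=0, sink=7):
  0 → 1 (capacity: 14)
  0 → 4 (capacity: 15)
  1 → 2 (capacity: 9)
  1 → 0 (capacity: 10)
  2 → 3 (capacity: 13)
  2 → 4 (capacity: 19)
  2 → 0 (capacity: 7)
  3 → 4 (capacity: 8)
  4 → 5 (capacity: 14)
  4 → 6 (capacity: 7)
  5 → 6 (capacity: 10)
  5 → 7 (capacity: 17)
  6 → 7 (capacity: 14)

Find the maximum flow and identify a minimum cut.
Max flow = 21, Min cut edges: (4,5), (4,6)

Maximum flow: 21
Minimum cut: (4,5), (4,6)
Partition: S = [0, 1, 2, 3, 4], T = [5, 6, 7]

Max-flow min-cut theorem verified: both equal 21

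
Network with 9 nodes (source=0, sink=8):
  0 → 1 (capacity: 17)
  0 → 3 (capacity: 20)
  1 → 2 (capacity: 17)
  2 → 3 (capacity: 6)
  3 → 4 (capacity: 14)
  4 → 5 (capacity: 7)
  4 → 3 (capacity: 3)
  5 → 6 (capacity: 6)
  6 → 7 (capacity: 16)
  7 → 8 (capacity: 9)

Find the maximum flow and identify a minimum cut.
Max flow = 6, Min cut edges: (5,6)

Maximum flow: 6
Minimum cut: (5,6)
Partition: S = [0, 1, 2, 3, 4, 5], T = [6, 7, 8]

Max-flow min-cut theorem verified: both equal 6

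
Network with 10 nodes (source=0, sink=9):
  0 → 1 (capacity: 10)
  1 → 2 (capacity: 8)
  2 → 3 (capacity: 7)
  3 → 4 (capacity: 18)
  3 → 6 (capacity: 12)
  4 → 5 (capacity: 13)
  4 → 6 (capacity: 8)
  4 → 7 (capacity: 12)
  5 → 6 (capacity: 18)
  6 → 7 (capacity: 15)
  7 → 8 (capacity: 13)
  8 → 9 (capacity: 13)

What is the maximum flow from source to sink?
Maximum flow = 7

Max flow: 7

Flow assignment:
  0 → 1: 7/10
  1 → 2: 7/8
  2 → 3: 7/7
  3 → 4: 7/18
  4 → 7: 7/12
  7 → 8: 7/13
  8 → 9: 7/13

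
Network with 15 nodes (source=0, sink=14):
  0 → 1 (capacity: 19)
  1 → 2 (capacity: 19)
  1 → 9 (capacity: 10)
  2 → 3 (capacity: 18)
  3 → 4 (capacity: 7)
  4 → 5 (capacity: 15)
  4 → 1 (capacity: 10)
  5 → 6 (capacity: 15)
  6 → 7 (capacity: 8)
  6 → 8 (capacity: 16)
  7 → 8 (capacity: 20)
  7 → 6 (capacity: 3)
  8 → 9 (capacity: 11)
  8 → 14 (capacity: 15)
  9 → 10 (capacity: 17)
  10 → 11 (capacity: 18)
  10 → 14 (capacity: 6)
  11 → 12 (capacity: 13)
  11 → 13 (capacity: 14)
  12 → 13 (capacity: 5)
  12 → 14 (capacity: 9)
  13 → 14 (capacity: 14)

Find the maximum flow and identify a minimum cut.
Max flow = 17, Min cut edges: (1,9), (3,4)

Maximum flow: 17
Minimum cut: (1,9), (3,4)
Partition: S = [0, 1, 2, 3], T = [4, 5, 6, 7, 8, 9, 10, 11, 12, 13, 14]

Max-flow min-cut theorem verified: both equal 17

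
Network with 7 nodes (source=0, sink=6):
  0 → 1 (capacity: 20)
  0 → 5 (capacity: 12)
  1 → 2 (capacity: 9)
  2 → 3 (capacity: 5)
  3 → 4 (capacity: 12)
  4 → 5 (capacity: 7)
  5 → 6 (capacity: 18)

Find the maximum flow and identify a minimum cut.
Max flow = 17, Min cut edges: (0,5), (2,3)

Maximum flow: 17
Minimum cut: (0,5), (2,3)
Partition: S = [0, 1, 2], T = [3, 4, 5, 6]

Max-flow min-cut theorem verified: both equal 17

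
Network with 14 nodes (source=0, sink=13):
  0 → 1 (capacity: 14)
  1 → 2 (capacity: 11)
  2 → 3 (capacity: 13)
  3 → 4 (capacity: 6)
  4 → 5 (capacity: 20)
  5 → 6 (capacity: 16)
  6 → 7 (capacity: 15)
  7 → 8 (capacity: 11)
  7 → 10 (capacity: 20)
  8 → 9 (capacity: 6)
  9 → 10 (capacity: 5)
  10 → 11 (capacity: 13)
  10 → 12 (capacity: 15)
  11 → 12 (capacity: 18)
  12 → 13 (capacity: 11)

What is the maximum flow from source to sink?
Maximum flow = 6

Max flow: 6

Flow assignment:
  0 → 1: 6/14
  1 → 2: 6/11
  2 → 3: 6/13
  3 → 4: 6/6
  4 → 5: 6/20
  5 → 6: 6/16
  6 → 7: 6/15
  7 → 10: 6/20
  10 → 12: 6/15
  12 → 13: 6/11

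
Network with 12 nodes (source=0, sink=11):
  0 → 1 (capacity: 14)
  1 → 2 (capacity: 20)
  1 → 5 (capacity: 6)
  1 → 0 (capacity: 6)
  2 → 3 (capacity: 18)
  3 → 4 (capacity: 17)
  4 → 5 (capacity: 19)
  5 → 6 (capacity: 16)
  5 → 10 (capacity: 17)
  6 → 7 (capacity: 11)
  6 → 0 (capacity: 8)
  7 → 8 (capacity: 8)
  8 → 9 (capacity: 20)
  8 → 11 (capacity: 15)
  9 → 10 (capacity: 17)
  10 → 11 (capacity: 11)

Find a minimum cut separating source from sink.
Min cut value = 14, edges: (0,1)

Min cut value: 14
Partition: S = [0], T = [1, 2, 3, 4, 5, 6, 7, 8, 9, 10, 11]
Cut edges: (0,1)

By max-flow min-cut theorem, max flow = min cut = 14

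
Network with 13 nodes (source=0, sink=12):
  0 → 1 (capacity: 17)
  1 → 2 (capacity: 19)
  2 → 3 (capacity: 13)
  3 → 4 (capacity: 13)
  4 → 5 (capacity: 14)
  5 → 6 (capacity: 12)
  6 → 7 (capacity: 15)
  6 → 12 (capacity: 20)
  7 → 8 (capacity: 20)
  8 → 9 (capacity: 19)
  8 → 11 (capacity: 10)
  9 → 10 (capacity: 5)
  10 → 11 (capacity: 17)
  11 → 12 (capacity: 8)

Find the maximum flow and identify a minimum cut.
Max flow = 12, Min cut edges: (5,6)

Maximum flow: 12
Minimum cut: (5,6)
Partition: S = [0, 1, 2, 3, 4, 5], T = [6, 7, 8, 9, 10, 11, 12]

Max-flow min-cut theorem verified: both equal 12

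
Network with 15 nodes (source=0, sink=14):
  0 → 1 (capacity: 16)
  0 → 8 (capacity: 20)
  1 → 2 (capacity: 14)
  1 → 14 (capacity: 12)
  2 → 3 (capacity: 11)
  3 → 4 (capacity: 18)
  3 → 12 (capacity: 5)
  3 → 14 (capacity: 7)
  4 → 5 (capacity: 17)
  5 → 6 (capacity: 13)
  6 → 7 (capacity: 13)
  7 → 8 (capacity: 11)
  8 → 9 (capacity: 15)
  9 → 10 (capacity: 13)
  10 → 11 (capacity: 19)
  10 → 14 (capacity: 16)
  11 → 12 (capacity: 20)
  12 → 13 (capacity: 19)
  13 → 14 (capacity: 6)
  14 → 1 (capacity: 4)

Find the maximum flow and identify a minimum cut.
Max flow = 29, Min cut edges: (0,1), (9,10)

Maximum flow: 29
Minimum cut: (0,1), (9,10)
Partition: S = [0, 4, 5, 6, 7, 8, 9], T = [1, 2, 3, 10, 11, 12, 13, 14]

Max-flow min-cut theorem verified: both equal 29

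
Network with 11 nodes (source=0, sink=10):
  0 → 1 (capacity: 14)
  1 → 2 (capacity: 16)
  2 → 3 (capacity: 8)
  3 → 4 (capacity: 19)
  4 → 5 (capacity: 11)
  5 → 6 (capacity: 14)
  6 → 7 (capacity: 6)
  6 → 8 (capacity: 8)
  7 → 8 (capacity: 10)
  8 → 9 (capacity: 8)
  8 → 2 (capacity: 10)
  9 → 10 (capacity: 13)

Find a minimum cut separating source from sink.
Min cut value = 8, edges: (8,9)

Min cut value: 8
Partition: S = [0, 1, 2, 3, 4, 5, 6, 7, 8], T = [9, 10]
Cut edges: (8,9)

By max-flow min-cut theorem, max flow = min cut = 8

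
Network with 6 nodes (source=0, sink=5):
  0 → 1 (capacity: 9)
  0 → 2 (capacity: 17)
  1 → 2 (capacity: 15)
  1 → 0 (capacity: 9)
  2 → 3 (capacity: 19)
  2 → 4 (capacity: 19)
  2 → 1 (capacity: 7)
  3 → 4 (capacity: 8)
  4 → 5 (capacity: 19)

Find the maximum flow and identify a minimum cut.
Max flow = 19, Min cut edges: (4,5)

Maximum flow: 19
Minimum cut: (4,5)
Partition: S = [0, 1, 2, 3, 4], T = [5]

Max-flow min-cut theorem verified: both equal 19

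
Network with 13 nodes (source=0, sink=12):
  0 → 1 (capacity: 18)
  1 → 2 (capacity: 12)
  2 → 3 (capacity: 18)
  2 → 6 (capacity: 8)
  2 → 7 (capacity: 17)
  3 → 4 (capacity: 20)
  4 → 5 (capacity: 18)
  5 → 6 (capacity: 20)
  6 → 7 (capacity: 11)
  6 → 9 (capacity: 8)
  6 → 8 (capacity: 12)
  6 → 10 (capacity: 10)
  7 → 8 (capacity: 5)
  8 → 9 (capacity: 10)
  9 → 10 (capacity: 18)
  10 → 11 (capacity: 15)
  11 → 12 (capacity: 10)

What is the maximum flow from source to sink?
Maximum flow = 10

Max flow: 10

Flow assignment:
  0 → 1: 10/18
  1 → 2: 10/12
  2 → 6: 6/8
  2 → 7: 4/17
  6 → 10: 6/10
  7 → 8: 4/5
  8 → 9: 4/10
  9 → 10: 4/18
  10 → 11: 10/15
  11 → 12: 10/10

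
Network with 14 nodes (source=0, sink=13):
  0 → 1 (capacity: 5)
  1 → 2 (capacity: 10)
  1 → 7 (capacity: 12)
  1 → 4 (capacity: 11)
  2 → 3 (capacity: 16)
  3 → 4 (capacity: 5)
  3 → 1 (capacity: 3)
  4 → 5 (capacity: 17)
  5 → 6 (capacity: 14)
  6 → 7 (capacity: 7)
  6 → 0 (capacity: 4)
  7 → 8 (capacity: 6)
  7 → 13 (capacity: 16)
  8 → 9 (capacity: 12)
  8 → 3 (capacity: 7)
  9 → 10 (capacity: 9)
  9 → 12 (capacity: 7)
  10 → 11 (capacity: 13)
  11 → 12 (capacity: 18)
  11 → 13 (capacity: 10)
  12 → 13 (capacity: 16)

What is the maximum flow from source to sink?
Maximum flow = 5

Max flow: 5

Flow assignment:
  0 → 1: 5/5
  1 → 7: 5/12
  7 → 13: 5/16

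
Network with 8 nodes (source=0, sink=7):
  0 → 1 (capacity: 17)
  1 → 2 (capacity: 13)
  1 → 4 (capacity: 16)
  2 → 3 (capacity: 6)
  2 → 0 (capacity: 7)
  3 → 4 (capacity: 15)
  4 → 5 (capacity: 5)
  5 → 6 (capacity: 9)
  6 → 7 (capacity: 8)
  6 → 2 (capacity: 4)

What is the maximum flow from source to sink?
Maximum flow = 5

Max flow: 5

Flow assignment:
  0 → 1: 6/17
  1 → 2: 1/13
  1 → 4: 5/16
  2 → 0: 1/7
  4 → 5: 5/5
  5 → 6: 5/9
  6 → 7: 5/8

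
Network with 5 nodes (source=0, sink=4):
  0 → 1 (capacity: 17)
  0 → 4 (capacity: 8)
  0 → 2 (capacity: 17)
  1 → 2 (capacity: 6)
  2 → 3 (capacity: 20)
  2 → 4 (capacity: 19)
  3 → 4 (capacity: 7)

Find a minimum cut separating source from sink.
Min cut value = 31, edges: (0,4), (0,2), (1,2)

Min cut value: 31
Partition: S = [0, 1], T = [2, 3, 4]
Cut edges: (0,4), (0,2), (1,2)

By max-flow min-cut theorem, max flow = min cut = 31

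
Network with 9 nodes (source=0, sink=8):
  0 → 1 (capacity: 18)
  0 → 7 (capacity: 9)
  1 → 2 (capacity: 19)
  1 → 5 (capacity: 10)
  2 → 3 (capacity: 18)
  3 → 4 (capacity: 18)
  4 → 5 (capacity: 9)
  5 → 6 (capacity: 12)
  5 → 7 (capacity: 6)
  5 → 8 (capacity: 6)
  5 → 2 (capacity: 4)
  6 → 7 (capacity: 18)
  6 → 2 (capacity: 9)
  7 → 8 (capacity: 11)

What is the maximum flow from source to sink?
Maximum flow = 17

Max flow: 17

Flow assignment:
  0 → 1: 17/18
  1 → 2: 8/19
  1 → 5: 9/10
  2 → 3: 8/18
  3 → 4: 8/18
  4 → 5: 8/9
  5 → 6: 6/12
  5 → 7: 5/6
  5 → 8: 6/6
  6 → 7: 6/18
  7 → 8: 11/11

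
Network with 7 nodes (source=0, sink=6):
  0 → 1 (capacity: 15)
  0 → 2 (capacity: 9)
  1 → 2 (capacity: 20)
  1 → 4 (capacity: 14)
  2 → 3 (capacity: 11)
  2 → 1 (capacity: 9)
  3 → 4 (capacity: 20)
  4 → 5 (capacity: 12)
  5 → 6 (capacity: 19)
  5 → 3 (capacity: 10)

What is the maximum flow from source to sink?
Maximum flow = 12

Max flow: 12

Flow assignment:
  0 → 1: 12/15
  1 → 4: 12/14
  4 → 5: 12/12
  5 → 6: 12/19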